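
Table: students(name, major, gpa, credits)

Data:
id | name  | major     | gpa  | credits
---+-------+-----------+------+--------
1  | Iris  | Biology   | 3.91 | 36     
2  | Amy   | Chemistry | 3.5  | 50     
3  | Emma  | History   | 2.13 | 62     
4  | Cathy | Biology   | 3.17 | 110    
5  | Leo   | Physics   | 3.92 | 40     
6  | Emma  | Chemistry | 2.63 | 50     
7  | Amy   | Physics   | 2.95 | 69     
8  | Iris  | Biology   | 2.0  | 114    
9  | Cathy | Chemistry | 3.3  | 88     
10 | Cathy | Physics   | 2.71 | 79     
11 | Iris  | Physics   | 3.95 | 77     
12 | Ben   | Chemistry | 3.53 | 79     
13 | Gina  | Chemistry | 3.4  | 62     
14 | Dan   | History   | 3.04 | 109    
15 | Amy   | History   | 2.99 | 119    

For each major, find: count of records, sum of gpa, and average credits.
SELECT major,
       COUNT(*) as cnt,
       SUM(gpa) as total_gpa,
       AVG(credits) as avg_credits
FROM students
GROUP BY major

Result:
  Biology: 3 records, 9.08 total gpa, 86.67 avg credits
  Chemistry: 5 records, 16.36 total gpa, 65.80 avg credits
  History: 3 records, 8.16 total gpa, 96.67 avg credits
  Physics: 4 records, 13.53 total gpa, 66.25 avg credits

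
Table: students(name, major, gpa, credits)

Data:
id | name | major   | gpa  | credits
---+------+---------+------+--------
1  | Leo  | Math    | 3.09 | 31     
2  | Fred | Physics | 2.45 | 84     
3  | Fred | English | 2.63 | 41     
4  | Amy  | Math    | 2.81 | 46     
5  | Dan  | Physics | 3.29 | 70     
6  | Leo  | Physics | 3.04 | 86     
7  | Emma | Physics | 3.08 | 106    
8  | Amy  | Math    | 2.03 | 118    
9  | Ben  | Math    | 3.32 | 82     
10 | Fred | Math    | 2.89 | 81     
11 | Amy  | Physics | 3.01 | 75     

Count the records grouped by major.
SELECT major, COUNT(*) as count
FROM students
GROUP BY major

Result:
  English: 1
  Math: 5
  Physics: 5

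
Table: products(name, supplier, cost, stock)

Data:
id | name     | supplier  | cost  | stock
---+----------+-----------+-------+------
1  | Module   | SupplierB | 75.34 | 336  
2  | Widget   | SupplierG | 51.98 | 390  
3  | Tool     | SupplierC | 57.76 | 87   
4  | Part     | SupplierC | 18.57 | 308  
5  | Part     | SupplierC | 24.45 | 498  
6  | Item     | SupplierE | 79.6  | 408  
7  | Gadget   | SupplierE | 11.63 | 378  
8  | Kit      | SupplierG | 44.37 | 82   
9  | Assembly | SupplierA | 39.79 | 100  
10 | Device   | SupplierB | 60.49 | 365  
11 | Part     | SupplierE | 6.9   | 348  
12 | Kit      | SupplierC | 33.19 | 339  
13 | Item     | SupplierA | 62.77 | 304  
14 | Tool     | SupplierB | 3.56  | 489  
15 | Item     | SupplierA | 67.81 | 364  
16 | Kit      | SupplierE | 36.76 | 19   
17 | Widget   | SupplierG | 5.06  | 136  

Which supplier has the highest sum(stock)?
SELECT supplier, SUM(stock) as val
FROM products
GROUP BY supplier
ORDER BY val DESC
LIMIT 1

Result: SupplierC with sum(stock) = 1232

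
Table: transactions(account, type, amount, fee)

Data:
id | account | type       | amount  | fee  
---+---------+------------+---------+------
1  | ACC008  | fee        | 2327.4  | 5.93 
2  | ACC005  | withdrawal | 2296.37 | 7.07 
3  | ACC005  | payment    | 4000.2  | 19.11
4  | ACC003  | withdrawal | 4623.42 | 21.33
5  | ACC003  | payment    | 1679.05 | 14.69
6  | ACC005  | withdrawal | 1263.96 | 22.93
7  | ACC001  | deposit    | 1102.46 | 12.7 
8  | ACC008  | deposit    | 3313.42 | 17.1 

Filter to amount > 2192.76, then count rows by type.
SELECT type, COUNT(*)
FROM transactions
WHERE amount > 2192.76
GROUP BY type

Note: WHERE filters rows before grouping.

Result:
  deposit: 1
  fee: 1
  payment: 1
  withdrawal: 2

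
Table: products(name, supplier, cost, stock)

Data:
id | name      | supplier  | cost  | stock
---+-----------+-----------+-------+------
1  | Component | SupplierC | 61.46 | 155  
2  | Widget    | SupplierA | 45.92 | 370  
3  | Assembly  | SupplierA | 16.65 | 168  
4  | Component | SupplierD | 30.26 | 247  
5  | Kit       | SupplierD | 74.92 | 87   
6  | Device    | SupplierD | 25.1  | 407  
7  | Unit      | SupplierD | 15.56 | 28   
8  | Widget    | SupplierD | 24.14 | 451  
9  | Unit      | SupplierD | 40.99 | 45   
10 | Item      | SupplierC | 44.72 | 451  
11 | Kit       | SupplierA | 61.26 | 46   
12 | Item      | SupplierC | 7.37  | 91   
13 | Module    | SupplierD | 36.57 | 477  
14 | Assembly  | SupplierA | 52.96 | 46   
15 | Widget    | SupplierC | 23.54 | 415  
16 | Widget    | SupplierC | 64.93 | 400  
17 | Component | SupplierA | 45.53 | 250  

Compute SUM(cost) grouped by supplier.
SELECT supplier, SUM(cost) as result
FROM products
GROUP BY supplier

Result:
  SupplierA: 222.32
  SupplierC: 202.02
  SupplierD: 247.54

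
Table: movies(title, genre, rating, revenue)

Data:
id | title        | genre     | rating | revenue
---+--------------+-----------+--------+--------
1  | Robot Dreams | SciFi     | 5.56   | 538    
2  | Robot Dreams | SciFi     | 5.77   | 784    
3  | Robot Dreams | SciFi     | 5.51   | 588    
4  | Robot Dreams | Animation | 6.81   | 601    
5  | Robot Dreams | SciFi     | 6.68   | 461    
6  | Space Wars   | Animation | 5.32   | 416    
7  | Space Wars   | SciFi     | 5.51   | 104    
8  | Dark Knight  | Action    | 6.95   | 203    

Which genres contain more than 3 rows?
SELECT genre, COUNT(*) as cnt
FROM movies
GROUP BY genre
HAVING COUNT(*) > 3

Result:
  SciFi: 5

Note: HAVING filters groups after aggregation, WHERE filters rows before.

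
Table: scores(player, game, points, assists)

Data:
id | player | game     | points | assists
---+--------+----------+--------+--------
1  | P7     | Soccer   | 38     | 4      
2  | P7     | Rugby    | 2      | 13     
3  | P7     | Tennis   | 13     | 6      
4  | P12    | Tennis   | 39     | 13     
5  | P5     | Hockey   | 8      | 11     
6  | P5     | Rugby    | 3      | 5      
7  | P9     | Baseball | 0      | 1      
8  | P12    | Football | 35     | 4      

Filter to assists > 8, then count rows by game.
SELECT game, COUNT(*)
FROM scores
WHERE assists > 8
GROUP BY game

Note: WHERE filters rows before grouping.

Result:
  Hockey: 1
  Rugby: 1
  Tennis: 1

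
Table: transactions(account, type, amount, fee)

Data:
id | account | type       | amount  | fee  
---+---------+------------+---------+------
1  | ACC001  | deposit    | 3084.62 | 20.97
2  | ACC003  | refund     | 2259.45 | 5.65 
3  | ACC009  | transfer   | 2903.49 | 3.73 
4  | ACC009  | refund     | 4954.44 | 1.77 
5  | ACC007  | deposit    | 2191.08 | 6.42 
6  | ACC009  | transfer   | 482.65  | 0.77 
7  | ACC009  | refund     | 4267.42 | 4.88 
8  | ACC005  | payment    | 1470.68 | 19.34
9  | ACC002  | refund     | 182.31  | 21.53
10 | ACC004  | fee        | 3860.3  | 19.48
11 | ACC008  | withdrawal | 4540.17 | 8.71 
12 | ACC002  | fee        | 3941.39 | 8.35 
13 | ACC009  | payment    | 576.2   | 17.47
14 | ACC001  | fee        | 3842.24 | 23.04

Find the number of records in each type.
SELECT type, COUNT(*) as count
FROM transactions
GROUP BY type

Result:
  deposit: 2
  fee: 3
  payment: 2
  refund: 4
  transfer: 2
  withdrawal: 1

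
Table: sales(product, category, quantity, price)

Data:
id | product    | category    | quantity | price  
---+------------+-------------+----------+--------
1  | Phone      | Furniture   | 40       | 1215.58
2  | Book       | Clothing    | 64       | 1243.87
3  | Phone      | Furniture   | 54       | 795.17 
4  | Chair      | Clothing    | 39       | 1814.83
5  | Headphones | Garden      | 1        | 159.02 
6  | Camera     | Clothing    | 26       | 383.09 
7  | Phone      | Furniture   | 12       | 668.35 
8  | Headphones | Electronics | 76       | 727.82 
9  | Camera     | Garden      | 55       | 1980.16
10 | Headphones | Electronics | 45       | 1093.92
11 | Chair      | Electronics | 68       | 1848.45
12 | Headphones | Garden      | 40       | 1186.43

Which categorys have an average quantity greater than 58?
SELECT category, AVG(quantity)
FROM sales
GROUP BY category
HAVING AVG(quantity) > 58

Result:
  Electronics: avg=63.00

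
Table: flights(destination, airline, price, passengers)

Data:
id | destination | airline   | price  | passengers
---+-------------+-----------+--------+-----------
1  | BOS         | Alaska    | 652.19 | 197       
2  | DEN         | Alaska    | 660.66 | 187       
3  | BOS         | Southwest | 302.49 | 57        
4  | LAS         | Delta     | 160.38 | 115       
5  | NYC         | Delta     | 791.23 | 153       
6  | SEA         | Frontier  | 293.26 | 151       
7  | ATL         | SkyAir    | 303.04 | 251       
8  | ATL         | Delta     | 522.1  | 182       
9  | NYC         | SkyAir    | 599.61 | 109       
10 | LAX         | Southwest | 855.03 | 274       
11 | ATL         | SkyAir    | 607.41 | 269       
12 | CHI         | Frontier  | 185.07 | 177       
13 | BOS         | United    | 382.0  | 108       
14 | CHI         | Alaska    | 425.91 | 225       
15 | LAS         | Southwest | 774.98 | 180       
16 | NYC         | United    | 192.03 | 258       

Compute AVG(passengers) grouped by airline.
SELECT airline, AVG(passengers) as result
FROM flights
GROUP BY airline

Result:
  Alaska: 203.00
  Delta: 150.00
  Frontier: 164.00
  SkyAir: 209.67
  Southwest: 170.33
  United: 183.00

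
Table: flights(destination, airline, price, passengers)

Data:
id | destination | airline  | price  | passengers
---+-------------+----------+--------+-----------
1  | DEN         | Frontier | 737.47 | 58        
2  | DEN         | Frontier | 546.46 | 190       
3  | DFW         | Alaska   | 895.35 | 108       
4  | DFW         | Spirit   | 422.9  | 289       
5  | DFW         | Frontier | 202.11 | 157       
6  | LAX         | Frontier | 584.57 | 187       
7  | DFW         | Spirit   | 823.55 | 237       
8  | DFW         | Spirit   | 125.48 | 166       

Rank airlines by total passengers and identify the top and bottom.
SELECT airline, SUM(passengers)
FROM flights
GROUP BY airline
ORDER BY SUM(passengers)

All groups:
  Alaska: 108
  Frontier: 592
  Spirit: 692

Highest: Spirit (692)
Lowest: Alaska (108)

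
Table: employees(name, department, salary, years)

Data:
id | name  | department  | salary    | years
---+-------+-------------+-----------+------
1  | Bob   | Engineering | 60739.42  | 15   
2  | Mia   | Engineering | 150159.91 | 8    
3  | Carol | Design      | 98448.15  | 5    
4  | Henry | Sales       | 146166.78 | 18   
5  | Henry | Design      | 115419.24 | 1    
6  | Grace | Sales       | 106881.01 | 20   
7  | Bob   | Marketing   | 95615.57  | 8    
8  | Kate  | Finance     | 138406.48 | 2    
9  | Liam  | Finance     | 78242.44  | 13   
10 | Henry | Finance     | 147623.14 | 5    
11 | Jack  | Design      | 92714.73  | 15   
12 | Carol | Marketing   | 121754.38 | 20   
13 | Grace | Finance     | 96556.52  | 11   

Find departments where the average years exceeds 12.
SELECT department, AVG(years)
FROM employees
GROUP BY department
HAVING AVG(years) > 12

Result:
  Marketing: avg=14.00
  Sales: avg=19.00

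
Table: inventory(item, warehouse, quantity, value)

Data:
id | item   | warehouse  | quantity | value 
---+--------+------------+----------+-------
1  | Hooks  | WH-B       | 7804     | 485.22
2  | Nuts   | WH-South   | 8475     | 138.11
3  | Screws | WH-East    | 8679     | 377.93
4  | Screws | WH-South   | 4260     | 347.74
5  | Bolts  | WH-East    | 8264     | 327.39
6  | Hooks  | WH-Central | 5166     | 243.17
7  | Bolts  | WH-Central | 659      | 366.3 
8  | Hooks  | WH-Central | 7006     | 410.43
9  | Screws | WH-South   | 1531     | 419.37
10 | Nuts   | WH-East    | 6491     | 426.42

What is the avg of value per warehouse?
SELECT warehouse, AVG(value) as result
FROM inventory
GROUP BY warehouse

Result:
  WH-B: 485.22
  WH-Central: 339.97
  WH-East: 377.25
  WH-South: 301.74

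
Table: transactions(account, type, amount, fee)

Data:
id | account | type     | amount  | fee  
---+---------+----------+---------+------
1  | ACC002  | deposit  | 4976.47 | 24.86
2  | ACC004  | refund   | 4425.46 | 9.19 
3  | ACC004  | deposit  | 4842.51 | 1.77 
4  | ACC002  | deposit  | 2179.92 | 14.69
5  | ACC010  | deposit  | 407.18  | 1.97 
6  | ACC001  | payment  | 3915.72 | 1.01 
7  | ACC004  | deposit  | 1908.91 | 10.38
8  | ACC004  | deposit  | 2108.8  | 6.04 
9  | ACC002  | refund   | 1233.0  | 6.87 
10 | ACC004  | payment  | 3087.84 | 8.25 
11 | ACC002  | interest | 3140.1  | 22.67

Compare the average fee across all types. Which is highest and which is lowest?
SELECT type, AVG(fee)
FROM transactions
GROUP BY type
ORDER BY AVG(fee)

All groups:
  payment: 4.63
  refund: 8.03
  deposit: 9.95
  interest: 22.67

Highest: interest (22.67)
Lowest: payment (4.63)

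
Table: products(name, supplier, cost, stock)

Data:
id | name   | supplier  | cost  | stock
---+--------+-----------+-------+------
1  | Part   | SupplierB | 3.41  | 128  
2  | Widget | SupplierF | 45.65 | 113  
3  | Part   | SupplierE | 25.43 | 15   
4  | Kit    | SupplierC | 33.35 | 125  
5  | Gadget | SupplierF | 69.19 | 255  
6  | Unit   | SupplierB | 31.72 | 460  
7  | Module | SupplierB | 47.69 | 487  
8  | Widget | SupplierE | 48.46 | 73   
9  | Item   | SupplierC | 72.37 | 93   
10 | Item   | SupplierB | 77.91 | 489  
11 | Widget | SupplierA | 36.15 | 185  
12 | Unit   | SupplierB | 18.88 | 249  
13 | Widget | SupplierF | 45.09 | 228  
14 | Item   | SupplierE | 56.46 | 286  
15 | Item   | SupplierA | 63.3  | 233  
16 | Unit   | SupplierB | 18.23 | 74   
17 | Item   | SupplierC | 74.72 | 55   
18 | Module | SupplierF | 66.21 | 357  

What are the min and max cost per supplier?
SELECT supplier, MIN(cost), MAX(cost)
FROM products
GROUP BY supplier

Result:
  SupplierA: min=36.15, max=63.30
  SupplierB: min=3.41, max=77.91
  SupplierC: min=33.35, max=74.72
  SupplierE: min=25.43, max=56.46
  SupplierF: min=45.09, max=69.19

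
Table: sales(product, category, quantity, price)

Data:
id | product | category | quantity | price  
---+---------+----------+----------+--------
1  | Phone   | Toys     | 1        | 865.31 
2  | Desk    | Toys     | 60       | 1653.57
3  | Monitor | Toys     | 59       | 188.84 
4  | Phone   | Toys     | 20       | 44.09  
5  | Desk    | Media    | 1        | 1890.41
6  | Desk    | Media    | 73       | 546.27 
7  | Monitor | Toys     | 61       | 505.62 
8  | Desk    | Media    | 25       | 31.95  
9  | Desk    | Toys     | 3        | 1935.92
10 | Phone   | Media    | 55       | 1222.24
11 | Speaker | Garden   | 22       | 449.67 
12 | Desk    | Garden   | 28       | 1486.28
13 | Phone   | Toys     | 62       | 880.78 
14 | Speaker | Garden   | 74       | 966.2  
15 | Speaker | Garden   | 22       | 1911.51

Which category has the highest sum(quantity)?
SELECT category, SUM(quantity) as val
FROM sales
GROUP BY category
ORDER BY val DESC
LIMIT 1

Result: Toys with sum(quantity) = 266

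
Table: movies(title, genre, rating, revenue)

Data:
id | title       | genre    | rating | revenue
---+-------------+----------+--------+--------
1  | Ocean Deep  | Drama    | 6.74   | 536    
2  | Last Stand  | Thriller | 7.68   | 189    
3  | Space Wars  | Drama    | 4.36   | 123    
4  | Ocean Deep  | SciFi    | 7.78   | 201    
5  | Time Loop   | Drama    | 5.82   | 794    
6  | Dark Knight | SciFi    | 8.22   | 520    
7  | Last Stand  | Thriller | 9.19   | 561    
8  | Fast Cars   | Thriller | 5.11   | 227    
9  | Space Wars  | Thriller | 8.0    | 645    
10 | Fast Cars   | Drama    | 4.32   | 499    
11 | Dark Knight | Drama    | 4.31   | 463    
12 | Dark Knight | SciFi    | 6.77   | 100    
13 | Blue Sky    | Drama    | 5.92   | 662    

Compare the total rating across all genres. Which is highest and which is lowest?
SELECT genre, SUM(rating)
FROM movies
GROUP BY genre
ORDER BY SUM(rating)

All groups:
  SciFi: 22.77
  Thriller: 29.98
  Drama: 31.47

Highest: Drama (31.47)
Lowest: SciFi (22.77)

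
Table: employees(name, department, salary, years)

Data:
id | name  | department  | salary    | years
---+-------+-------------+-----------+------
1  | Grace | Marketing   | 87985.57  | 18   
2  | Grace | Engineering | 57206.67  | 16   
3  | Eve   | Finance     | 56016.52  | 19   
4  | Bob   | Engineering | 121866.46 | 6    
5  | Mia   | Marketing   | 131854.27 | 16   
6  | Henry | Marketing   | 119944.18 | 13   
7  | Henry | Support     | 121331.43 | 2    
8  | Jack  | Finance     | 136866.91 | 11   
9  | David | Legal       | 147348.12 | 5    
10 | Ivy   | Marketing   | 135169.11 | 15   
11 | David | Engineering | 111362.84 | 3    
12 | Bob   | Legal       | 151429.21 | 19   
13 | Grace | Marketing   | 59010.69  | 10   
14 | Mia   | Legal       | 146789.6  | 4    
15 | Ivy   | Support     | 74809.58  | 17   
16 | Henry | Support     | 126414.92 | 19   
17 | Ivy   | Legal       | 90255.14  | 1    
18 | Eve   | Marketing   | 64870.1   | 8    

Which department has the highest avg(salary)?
SELECT department, AVG(salary) as val
FROM employees
GROUP BY department
ORDER BY val DESC
LIMIT 1

Result: Legal with avg(salary) = 133955.52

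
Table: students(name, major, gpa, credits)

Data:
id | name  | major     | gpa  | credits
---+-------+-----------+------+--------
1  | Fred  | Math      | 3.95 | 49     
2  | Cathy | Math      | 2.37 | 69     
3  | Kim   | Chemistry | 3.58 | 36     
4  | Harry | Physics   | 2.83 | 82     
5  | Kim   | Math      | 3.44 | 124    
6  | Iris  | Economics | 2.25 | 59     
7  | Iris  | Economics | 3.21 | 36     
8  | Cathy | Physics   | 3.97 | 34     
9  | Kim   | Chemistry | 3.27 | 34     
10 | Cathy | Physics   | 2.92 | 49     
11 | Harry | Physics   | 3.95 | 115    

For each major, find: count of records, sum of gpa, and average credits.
SELECT major,
       COUNT(*) as cnt,
       SUM(gpa) as total_gpa,
       AVG(credits) as avg_credits
FROM students
GROUP BY major

Result:
  Chemistry: 2 records, 6.85 total gpa, 35.00 avg credits
  Economics: 2 records, 5.46 total gpa, 47.50 avg credits
  Math: 3 records, 9.76 total gpa, 80.67 avg credits
  Physics: 4 records, 13.67 total gpa, 70.00 avg credits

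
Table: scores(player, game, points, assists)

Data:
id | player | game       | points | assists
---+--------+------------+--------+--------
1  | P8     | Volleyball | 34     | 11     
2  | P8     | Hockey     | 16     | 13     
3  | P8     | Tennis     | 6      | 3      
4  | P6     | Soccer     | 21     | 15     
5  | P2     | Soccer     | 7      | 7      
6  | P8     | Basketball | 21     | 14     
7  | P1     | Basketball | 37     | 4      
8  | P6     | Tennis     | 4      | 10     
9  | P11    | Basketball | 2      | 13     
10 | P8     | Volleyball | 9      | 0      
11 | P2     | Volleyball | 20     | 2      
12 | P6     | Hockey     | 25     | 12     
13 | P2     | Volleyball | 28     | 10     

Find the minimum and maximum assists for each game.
SELECT game, MIN(assists), MAX(assists)
FROM scores
GROUP BY game

Result:
  Basketball: min=4, max=14
  Hockey: min=12, max=13
  Soccer: min=7, max=15
  Tennis: min=3, max=10
  Volleyball: min=0, max=11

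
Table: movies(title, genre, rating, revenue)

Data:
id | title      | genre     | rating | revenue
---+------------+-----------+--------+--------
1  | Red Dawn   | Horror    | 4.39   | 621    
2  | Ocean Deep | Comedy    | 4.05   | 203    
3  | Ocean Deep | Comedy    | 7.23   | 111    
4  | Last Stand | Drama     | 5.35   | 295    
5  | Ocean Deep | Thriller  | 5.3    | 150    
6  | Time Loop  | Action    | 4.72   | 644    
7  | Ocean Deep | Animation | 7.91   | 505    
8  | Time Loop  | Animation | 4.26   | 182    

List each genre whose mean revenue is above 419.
SELECT genre, AVG(revenue)
FROM movies
GROUP BY genre
HAVING AVG(revenue) > 419

Result:
  Action: avg=644.00
  Horror: avg=621.00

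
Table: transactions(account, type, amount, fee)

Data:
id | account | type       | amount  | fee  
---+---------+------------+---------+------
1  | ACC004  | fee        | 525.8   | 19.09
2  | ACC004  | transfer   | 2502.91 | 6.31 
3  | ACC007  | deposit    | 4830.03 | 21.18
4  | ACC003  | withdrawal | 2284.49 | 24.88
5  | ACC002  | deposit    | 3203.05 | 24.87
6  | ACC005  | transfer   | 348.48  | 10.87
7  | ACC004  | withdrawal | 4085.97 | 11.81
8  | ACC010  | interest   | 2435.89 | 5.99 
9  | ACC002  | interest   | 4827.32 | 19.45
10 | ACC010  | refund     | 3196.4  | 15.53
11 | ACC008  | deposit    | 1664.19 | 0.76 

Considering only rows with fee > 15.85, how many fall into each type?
SELECT type, COUNT(*)
FROM transactions
WHERE fee > 15.85
GROUP BY type

Note: WHERE filters rows before grouping.

Result:
  deposit: 2
  fee: 1
  interest: 1
  withdrawal: 1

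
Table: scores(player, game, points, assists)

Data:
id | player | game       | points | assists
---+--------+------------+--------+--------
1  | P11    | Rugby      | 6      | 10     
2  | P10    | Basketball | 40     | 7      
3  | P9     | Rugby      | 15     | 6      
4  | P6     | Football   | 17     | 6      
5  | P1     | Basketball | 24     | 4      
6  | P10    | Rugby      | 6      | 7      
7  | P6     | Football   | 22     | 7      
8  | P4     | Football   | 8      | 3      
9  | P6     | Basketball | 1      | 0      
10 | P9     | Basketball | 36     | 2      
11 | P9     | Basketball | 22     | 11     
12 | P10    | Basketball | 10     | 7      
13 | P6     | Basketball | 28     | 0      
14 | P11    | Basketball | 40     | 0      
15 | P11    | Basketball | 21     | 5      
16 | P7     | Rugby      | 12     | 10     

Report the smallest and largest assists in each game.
SELECT game, MIN(assists), MAX(assists)
FROM scores
GROUP BY game

Result:
  Basketball: min=0, max=11
  Football: min=3, max=7
  Rugby: min=6, max=10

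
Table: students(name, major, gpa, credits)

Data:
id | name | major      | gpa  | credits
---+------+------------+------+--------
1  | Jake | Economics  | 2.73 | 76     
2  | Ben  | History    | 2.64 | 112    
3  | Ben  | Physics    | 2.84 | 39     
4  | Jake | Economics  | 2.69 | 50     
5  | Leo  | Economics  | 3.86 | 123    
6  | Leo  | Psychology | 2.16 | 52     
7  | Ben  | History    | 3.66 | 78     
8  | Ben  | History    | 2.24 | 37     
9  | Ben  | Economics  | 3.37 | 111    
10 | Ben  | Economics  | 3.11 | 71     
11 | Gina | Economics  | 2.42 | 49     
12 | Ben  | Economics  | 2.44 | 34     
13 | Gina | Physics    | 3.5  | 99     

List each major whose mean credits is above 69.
SELECT major, AVG(credits)
FROM students
GROUP BY major
HAVING AVG(credits) > 69

Result:
  Economics: avg=73.43
  History: avg=75.67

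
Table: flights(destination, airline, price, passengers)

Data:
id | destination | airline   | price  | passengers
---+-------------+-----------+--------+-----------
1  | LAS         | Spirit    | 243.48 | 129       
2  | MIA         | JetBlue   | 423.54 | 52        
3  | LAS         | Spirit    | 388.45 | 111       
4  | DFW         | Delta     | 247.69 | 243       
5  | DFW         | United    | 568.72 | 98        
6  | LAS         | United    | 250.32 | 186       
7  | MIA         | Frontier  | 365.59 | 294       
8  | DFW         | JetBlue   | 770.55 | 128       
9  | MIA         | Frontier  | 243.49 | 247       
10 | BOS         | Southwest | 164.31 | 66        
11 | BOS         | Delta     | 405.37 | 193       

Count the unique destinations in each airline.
SELECT airline, COUNT(DISTINCT destination)
FROM flights
GROUP BY airline

Result:
  Delta: 2 distinct
  Frontier: 1 distinct
  JetBlue: 2 distinct
  Southwest: 1 distinct
  Spirit: 1 distinct
  United: 2 distinct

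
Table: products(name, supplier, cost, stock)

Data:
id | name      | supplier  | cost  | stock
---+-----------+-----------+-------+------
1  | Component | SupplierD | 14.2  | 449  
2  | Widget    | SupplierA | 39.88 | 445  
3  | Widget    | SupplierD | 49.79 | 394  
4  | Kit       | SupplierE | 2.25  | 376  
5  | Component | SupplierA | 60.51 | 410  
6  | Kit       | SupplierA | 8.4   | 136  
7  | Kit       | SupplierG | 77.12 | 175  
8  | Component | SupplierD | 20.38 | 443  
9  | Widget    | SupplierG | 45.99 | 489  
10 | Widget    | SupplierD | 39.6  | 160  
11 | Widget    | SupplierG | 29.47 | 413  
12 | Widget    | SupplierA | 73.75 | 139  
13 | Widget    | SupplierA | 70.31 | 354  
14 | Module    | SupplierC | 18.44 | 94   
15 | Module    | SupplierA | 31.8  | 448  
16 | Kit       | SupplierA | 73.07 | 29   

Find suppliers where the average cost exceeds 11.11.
SELECT supplier, AVG(cost)
FROM products
GROUP BY supplier
HAVING AVG(cost) > 11.11

Result:
  SupplierA: avg=51.10
  SupplierC: avg=18.44
  SupplierD: avg=30.99
  SupplierG: avg=50.86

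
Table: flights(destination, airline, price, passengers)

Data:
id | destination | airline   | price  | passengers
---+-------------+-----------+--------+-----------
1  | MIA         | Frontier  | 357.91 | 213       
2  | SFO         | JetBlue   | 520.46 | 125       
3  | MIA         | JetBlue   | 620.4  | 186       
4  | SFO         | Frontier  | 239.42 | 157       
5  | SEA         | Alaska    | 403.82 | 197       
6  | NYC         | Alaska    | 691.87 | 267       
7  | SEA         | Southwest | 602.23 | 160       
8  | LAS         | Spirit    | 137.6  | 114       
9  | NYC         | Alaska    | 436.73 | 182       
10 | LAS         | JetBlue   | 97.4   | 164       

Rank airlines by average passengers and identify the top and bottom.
SELECT airline, AVG(passengers)
FROM flights
GROUP BY airline
ORDER BY AVG(passengers)

All groups:
  Spirit: 114.00
  JetBlue: 158.33
  Southwest: 160.00
  Frontier: 185.00
  Alaska: 215.33

Highest: Alaska (215.33)
Lowest: Spirit (114.00)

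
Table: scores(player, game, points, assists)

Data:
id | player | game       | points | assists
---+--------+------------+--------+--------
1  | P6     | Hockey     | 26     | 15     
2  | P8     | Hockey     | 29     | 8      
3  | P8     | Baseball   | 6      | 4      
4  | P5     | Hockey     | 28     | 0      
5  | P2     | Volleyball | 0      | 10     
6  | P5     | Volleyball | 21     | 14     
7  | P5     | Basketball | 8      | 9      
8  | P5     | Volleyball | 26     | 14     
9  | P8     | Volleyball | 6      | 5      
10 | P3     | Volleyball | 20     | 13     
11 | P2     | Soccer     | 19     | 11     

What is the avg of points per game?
SELECT game, AVG(points) as result
FROM scores
GROUP BY game

Result:
  Baseball: 6.00
  Basketball: 8.00
  Hockey: 27.67
  Soccer: 19.00
  Volleyball: 14.60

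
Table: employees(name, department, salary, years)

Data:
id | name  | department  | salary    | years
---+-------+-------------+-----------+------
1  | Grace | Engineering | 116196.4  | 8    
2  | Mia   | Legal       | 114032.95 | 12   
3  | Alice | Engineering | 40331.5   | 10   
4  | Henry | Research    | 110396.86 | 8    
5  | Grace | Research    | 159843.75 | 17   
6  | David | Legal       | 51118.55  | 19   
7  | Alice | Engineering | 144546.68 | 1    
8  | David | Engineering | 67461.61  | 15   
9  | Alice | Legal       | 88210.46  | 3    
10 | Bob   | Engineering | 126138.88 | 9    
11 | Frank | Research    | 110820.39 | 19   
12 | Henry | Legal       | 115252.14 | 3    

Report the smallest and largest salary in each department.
SELECT department, MIN(salary), MAX(salary)
FROM employees
GROUP BY department

Result:
  Engineering: min=40331.50, max=144546.68
  Legal: min=51118.55, max=115252.14
  Research: min=110396.86, max=159843.75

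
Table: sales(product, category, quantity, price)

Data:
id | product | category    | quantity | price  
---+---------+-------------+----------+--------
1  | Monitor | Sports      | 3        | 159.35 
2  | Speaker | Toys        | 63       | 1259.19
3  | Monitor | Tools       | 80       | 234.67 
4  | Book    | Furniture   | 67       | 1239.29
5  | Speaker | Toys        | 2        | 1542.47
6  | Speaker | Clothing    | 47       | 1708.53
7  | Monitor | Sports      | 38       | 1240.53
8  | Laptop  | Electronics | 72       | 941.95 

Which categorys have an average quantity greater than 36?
SELECT category, AVG(quantity)
FROM sales
GROUP BY category
HAVING AVG(quantity) > 36

Result:
  Clothing: avg=47.00
  Electronics: avg=72.00
  Furniture: avg=67.00
  Tools: avg=80.00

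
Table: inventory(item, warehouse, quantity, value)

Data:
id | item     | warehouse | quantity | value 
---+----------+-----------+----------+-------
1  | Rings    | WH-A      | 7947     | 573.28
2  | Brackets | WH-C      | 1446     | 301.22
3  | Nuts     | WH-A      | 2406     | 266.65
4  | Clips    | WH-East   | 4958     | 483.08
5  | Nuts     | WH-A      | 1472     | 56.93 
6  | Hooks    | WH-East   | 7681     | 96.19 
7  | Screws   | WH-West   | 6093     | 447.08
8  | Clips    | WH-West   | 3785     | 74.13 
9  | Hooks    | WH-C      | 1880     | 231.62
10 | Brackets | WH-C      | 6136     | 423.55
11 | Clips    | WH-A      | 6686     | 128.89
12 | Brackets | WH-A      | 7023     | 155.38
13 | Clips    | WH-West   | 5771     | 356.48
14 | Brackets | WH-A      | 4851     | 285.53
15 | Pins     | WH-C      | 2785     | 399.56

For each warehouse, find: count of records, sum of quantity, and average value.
SELECT warehouse,
       COUNT(*) as cnt,
       SUM(quantity) as total_quantity,
       AVG(value) as avg_value
FROM inventory
GROUP BY warehouse

Result:
  WH-A: 6 records, 30385 total quantity, 244.44 avg value
  WH-C: 4 records, 12247 total quantity, 338.99 avg value
  WH-East: 2 records, 12639 total quantity, 289.64 avg value
  WH-West: 3 records, 15649 total quantity, 292.56 avg value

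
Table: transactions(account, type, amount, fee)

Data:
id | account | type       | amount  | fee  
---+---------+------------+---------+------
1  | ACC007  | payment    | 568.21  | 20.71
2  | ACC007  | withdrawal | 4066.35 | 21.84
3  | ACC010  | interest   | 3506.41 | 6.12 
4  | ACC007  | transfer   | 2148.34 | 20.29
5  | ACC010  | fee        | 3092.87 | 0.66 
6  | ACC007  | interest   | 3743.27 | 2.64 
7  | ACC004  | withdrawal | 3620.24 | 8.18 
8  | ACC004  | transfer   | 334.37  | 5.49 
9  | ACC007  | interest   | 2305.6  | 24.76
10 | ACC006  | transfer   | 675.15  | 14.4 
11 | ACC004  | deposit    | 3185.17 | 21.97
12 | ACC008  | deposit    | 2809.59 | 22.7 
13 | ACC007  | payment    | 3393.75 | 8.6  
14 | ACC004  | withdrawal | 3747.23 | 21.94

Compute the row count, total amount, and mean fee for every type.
SELECT type,
       COUNT(*) as cnt,
       SUM(amount) as total_amount,
       AVG(fee) as avg_fee
FROM transactions
GROUP BY type

Result:
  deposit: 2 records, 5994.76 total amount, 22.34 avg fee
  fee: 1 records, 3092.87 total amount, 0.66 avg fee
  interest: 3 records, 9555.28 total amount, 11.17 avg fee
  payment: 2 records, 3961.96 total amount, 14.66 avg fee
  transfer: 3 records, 3157.86 total amount, 13.39 avg fee
  withdrawal: 3 records, 11433.82 total amount, 17.32 avg fee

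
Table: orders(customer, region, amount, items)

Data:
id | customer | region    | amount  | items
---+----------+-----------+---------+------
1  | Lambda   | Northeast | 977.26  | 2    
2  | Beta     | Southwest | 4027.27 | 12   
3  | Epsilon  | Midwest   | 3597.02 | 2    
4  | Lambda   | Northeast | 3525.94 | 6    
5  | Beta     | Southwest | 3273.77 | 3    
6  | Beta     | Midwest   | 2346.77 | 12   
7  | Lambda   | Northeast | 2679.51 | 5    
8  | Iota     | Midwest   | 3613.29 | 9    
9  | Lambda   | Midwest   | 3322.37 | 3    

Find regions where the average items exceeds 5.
SELECT region, AVG(items)
FROM orders
GROUP BY region
HAVING AVG(items) > 5

Result:
  Midwest: avg=6.50
  Southwest: avg=7.50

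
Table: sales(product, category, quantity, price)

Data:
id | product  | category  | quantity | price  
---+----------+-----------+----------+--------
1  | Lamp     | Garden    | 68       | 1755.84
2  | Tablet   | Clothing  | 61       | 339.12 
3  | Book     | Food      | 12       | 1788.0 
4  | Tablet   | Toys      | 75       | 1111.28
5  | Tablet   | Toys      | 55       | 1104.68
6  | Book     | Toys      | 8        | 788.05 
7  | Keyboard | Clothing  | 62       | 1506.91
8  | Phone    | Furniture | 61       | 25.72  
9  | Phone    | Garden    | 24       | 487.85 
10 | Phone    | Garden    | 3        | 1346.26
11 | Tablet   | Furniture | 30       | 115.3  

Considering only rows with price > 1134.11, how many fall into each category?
SELECT category, COUNT(*)
FROM sales
WHERE price > 1134.11
GROUP BY category

Note: WHERE filters rows before grouping.

Result:
  Clothing: 1
  Food: 1
  Garden: 2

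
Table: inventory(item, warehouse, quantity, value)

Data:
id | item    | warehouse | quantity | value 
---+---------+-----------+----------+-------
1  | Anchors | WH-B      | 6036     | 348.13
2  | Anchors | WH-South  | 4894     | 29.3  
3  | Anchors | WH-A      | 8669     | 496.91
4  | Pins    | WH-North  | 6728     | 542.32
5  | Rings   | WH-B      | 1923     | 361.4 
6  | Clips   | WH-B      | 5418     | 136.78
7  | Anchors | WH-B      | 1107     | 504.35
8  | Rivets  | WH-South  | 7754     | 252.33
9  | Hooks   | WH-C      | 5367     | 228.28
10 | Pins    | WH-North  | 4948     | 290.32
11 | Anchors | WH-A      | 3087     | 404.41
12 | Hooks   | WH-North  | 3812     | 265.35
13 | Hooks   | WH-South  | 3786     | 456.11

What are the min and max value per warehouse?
SELECT warehouse, MIN(value), MAX(value)
FROM inventory
GROUP BY warehouse

Result:
  WH-A: min=404.41, max=496.91
  WH-B: min=136.78, max=504.35
  WH-C: min=228.28, max=228.28
  WH-North: min=265.35, max=542.32
  WH-South: min=29.30, max=456.11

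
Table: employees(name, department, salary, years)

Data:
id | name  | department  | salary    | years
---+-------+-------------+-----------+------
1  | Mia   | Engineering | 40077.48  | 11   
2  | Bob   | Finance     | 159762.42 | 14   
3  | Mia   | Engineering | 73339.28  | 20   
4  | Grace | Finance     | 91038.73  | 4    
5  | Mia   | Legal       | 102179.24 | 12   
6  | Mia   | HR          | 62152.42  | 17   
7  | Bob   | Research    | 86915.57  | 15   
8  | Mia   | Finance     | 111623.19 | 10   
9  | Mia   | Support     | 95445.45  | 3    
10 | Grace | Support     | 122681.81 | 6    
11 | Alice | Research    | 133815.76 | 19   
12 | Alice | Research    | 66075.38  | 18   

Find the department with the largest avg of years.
SELECT department, AVG(years) as val
FROM employees
GROUP BY department
ORDER BY val DESC
LIMIT 1

Result: Research with avg(years) = 17.33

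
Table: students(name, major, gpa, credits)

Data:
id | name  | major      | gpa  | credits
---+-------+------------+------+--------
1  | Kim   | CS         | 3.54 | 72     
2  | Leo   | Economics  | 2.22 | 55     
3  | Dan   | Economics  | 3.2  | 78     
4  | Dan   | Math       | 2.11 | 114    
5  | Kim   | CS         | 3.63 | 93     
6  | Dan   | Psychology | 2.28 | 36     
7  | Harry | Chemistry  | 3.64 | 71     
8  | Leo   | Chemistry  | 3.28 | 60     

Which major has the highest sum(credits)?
SELECT major, SUM(credits) as val
FROM students
GROUP BY major
ORDER BY val DESC
LIMIT 1

Result: CS with sum(credits) = 165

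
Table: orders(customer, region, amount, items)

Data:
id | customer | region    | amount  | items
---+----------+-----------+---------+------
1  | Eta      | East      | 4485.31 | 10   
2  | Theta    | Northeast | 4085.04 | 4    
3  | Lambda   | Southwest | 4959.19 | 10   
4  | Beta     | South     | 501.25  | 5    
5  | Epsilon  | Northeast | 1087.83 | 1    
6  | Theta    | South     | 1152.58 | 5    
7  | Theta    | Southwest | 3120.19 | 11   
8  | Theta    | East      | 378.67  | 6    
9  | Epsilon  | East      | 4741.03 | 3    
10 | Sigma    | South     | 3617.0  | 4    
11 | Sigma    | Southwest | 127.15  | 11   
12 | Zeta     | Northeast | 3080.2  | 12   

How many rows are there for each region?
SELECT region, COUNT(*) as count
FROM orders
GROUP BY region

Result:
  East: 3
  Northeast: 3
  South: 3
  Southwest: 3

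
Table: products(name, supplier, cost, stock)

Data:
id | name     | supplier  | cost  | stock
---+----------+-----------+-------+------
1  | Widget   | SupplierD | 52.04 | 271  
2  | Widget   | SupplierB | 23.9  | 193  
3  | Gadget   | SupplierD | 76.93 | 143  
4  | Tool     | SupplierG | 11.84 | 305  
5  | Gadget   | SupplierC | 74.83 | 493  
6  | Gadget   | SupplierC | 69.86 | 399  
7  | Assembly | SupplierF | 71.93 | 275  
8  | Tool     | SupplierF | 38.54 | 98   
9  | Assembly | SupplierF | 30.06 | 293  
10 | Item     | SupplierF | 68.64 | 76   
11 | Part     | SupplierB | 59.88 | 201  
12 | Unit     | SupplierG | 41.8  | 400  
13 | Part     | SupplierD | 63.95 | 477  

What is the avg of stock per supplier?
SELECT supplier, AVG(stock) as result
FROM products
GROUP BY supplier

Result:
  SupplierB: 197.00
  SupplierC: 446.00
  SupplierD: 297.00
  SupplierF: 185.50
  SupplierG: 352.50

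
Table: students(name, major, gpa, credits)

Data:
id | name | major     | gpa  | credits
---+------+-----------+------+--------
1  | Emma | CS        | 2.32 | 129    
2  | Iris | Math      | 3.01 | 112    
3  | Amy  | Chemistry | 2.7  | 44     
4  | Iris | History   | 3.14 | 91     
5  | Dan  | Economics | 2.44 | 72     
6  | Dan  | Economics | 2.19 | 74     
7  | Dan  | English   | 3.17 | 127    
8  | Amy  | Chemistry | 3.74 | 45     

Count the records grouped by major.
SELECT major, COUNT(*) as count
FROM students
GROUP BY major

Result:
  CS: 1
  Chemistry: 2
  Economics: 2
  English: 1
  History: 1
  Math: 1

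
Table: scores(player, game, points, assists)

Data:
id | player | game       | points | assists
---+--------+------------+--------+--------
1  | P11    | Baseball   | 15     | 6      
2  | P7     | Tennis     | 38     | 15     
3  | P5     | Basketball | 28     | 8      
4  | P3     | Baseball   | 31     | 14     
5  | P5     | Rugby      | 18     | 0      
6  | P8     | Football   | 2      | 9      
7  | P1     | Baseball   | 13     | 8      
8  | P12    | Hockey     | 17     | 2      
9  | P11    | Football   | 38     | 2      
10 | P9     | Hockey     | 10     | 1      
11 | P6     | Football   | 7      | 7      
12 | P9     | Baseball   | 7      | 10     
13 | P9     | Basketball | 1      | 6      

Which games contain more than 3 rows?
SELECT game, COUNT(*) as cnt
FROM scores
GROUP BY game
HAVING COUNT(*) > 3

Result:
  Baseball: 4

Note: HAVING filters groups after aggregation, WHERE filters rows before.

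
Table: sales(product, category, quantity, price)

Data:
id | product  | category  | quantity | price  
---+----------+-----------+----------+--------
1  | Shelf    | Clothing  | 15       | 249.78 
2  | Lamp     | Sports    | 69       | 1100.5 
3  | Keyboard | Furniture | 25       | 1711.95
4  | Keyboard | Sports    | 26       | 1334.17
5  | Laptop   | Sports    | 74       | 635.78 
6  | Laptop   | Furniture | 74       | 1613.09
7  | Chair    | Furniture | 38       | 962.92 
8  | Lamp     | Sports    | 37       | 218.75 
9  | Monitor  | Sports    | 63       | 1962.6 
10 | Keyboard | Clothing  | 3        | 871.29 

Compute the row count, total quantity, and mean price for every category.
SELECT category,
       COUNT(*) as cnt,
       SUM(quantity) as total_quantity,
       AVG(price) as avg_price
FROM sales
GROUP BY category

Result:
  Clothing: 2 records, 18 total quantity, 560.54 avg price
  Furniture: 3 records, 137 total quantity, 1429.32 avg price
  Sports: 5 records, 269 total quantity, 1050.36 avg price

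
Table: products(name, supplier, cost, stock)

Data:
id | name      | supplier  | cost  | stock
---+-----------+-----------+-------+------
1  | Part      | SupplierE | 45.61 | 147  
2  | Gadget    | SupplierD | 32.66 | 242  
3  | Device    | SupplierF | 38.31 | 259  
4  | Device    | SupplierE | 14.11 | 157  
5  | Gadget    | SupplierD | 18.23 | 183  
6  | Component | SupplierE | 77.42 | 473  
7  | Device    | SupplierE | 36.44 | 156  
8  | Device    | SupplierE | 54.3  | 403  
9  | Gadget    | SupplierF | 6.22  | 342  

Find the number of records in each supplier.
SELECT supplier, COUNT(*) as count
FROM products
GROUP BY supplier

Result:
  SupplierD: 2
  SupplierE: 5
  SupplierF: 2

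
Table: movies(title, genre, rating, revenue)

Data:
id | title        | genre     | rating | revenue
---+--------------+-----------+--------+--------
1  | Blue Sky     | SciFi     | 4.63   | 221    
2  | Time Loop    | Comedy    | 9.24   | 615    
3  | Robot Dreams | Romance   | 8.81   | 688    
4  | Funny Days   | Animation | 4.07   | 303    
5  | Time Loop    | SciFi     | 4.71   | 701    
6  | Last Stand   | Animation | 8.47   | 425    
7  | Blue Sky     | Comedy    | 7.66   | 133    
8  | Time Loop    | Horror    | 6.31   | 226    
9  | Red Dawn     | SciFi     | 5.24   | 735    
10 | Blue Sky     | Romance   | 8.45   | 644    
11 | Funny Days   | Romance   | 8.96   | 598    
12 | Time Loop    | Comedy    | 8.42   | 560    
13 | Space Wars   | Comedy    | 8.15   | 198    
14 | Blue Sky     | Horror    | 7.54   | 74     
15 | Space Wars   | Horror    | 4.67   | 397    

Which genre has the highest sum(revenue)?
SELECT genre, SUM(revenue) as val
FROM movies
GROUP BY genre
ORDER BY val DESC
LIMIT 1

Result: Romance with sum(revenue) = 1930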